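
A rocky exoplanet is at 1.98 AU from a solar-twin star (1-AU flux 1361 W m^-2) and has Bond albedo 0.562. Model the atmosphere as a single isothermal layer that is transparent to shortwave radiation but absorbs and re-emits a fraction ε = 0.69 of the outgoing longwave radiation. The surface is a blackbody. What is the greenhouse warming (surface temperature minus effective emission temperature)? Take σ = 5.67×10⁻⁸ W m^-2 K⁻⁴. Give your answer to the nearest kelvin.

By the inverse-square law, S = 1361/1.98² = 347.2 W m^-2.
The planet radiates to space at T_e = [S(1−α)/(4σ)]^(1/4) = 160.9 K.
For a single slab of emissivity ε, T_s⁴ = 2T_e⁴/(2−ε); thus T_s = 160.9·(1.527)^(1/4) = 178.9 K.
The atmosphere warms the surface by 17.95 K.

18 K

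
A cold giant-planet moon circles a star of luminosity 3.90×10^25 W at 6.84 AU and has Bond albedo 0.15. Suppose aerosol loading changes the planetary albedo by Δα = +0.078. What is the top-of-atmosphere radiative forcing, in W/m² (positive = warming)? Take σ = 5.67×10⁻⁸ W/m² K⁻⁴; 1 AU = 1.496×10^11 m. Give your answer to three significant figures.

-0.0578 W/m²

Orbital distance: d = 6.84 AU = 1.023×10^12 m.
Spreading L over a sphere of radius d: S = 3.90×10^25/(4π·1.02×10^12²) = 2.964 W/m².
TOA radiative forcing: ΔF = −S·Δα/4 = −2.964·(+0.078)/4 = -0.05780 W/m².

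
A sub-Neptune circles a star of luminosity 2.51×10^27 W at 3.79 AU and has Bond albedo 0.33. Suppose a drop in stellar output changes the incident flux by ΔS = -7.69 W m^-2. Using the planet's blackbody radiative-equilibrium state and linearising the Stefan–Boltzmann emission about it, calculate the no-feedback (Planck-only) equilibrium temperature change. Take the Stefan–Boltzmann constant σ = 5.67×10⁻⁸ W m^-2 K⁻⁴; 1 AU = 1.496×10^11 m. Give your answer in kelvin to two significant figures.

-0.64 kelvin

Orbital distance: d = 3.79 AU = 5.670×10^11 m.
Spreading L over a sphere of radius d: S = 2.51×10^27/(4π·5.67×10^11²) = 621.3 W m^-2.
The baseline emission temperature is T_e = 207.0 K.
Only a fraction (1−α) is absorbed and it's spread over 4πR², so ΔF = (1−α)ΔS/4 = -1.288 W m^-2.
Planck response: λ_P = 4σT_e³ = 4·5.67×10⁻⁸·(207.0)³ = 2.011 W m^-2/K.
Hence the no-feedback warming is ΔF/(4σT_e³) = -0.640 K.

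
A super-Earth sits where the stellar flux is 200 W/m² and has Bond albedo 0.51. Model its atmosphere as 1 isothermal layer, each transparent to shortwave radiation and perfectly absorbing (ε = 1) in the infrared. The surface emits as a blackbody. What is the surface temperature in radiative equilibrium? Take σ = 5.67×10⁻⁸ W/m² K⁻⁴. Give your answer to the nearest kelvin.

OLR = S(1−α)/4 = 24.50 W/m²; the top layer radiates at T_e = 144.2 K.
Layer-by-layer balance gives σT_s⁴ = (N+1)σT_e⁴, so T_s = 2^¼·144.2 = 171.5 K.

171 K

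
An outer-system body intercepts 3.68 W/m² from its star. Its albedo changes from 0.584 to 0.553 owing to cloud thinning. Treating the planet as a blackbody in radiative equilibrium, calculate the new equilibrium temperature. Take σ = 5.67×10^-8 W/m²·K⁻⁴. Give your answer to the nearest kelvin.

New equilibrium: T₂ = [(1−0.553)·3.680/(4σ)]^(1/4) = 51.90 K.

52 K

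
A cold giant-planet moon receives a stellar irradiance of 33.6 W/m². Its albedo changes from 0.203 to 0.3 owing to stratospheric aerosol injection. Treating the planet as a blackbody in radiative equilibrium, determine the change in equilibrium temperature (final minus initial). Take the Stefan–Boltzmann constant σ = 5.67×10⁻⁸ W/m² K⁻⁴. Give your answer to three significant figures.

Before: T₁ = [33.60·0.797/(4σ)]^(1/4) = 104.2 K.
With α = 0.3, T₂ = 100.9 K.
ΔT = T₂ − T₁ = -3.328 K.

-3.33 kelvin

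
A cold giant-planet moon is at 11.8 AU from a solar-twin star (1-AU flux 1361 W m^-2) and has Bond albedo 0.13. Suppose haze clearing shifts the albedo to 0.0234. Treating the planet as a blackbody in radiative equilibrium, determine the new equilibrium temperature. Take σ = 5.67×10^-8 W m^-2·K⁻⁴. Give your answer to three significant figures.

By the inverse-square law, S = 1361/11.8² = 9.774 W m^-2.
With the new albedo, S(1−α₂)/4 = 2.386 W m^-2, so T₂ = 80.55 K.

80.5 K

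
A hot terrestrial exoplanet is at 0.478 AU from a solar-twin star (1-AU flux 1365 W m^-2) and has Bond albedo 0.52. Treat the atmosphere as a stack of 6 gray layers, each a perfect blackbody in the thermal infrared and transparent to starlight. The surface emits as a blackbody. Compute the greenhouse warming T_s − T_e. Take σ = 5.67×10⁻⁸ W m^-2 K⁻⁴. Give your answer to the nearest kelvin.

By the inverse-square law, S = 1365/0.478² = 5974 W m^-2.
The effective emission temperature is T_e = [S(1−α)/(4σ)]^¼ = 335.3 K.
Surface: T_s = (7)^¼·T_e = 545.4 K.
So the greenhouse effect raises the surface by 545.4 − 335.3 = 210.1 K.

210 K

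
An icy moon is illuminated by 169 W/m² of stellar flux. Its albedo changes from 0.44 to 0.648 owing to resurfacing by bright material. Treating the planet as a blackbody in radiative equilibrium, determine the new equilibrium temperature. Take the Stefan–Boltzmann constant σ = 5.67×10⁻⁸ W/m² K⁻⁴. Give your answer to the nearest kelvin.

T₂ = [S(1−α₂)/(4σ)]^(1/4) = [169.0·0.352/(4σ)]^(1/4) = 127.3 K.

127 K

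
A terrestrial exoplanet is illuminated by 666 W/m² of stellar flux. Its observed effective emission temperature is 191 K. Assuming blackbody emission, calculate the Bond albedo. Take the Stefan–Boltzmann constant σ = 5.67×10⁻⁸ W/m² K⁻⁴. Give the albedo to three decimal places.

From σT⁴ = S(1−α)/4 we invert for α: 1−α = 4σT⁴/S.
4σT⁴ = 4·5.67×10⁻⁸·(191)⁴ = 301.8 W/m².
Hence α = 1 − 301.8/666.0 = 0.5468.

0.547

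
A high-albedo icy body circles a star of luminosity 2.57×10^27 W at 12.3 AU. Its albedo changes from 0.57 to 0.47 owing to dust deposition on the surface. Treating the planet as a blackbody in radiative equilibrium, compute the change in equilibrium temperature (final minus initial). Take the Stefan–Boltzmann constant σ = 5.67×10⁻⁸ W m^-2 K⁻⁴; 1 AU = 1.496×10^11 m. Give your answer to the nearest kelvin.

6 kelvin

Orbital distance: d = 12.3 AU = 1.840×10^12 m.
Spreading L over a sphere of radius d: S = 2.57×10^27/(4π·1.84×10^12²) = 60.40 W m^-2.
Before: T₁ = [60.40·0.43/(4σ)]^(1/4) = 103.4 K.
Final:   T₂ = [S(1−0.47)/(4σ)]^(1/4) = 109.0 K.
ΔT = T₂ − T₁ = 5.551 K.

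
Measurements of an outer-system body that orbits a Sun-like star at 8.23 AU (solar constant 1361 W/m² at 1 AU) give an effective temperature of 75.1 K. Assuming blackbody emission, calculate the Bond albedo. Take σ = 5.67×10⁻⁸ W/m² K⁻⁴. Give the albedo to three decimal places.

0.641

Flux at the orbit: S = 1361/(8.23)² = 20.09 W/m².
Energy balance: S(1−α)/4 = σT⁴, so 1−α = 4σT⁴/S.
σT⁴ = 1.804 W/m², so 4σT⁴ = 7.214 W/m².
1−α = 7.214/20.09 = 0.3590, so α = 0.6410.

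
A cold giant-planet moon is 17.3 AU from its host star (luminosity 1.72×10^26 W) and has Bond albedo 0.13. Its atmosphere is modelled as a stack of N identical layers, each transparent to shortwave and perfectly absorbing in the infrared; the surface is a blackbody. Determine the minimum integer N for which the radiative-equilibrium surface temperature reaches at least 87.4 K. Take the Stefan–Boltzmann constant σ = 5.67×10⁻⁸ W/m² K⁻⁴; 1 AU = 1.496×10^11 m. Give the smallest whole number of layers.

d = 17.3 × 1.496×10^11 m = 2.588×10^12 m.
S = L/(4πd²) = 2.043 W/m².
Top-of-atmosphere balance: σT_e⁴ = S(1−α)/4 = 0.4444 W/m² → T_e = 52.91 K.
Since T_s⁴ = (N+1)T_e⁴, we need N ≥ (T_s/T_e)⁴ − 1 = 6.444.
Rounding up, N = 7.

7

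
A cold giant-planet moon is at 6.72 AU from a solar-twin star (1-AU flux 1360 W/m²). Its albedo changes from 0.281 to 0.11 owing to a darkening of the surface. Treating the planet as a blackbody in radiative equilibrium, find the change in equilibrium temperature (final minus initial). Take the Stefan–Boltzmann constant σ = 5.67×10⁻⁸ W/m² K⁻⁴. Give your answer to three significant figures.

5.42 K

Irradiance scales as 1/d², so S = 1360 W/m² × (1/6.72)² = 30.12 W/m².
Initial: T₁ = [S(1−0.281)/(4σ)]^(1/4) = 98.85 K.
Final:   T₂ = [S(1−0.11)/(4σ)]^(1/4) = 104.3 K.
ΔT = T₂ − T₁ = 5.416 K.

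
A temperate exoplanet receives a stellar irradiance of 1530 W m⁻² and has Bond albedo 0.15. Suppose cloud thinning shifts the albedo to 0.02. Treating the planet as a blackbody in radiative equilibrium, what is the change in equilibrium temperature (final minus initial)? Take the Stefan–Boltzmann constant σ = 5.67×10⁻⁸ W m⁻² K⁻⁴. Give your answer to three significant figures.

Before: T₁ = [1530·0.85/(4σ)]^(1/4) = 275.2 K.
Final:   T₂ = [S(1−0.02)/(4σ)]^(1/4) = 285.1 K.
Change: 285.1 − 275.2 = 9.967 K.

9.97 K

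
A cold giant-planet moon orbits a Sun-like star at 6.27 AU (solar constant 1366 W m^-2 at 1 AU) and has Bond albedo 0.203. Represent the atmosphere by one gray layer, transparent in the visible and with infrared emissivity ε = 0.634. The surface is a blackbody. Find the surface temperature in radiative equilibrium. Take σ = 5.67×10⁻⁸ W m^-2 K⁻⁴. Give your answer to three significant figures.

By the inverse-square law, S = 1366/6.27² = 34.75 W m^-2.
At the top of the atmosphere, σT_e⁴ = S(1−α)/4 = 6.923 W m^-2, giving T_e = 105.1 K.
The surface balance (absorbed SW + ε·downward IR = σT_s⁴) with T_a⁴ = T_s⁴/2 reduces to T_s = T_e·[2/(2−ε)]^¼ = 115.6 K.

116 K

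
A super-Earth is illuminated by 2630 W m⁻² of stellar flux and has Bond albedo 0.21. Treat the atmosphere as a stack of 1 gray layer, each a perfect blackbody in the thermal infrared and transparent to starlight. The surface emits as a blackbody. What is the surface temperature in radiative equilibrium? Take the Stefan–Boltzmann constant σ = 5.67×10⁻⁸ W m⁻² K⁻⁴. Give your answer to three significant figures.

OLR = S(1−α)/4 = 519.4 W m⁻²; the top layer radiates at T_e = 309.4 K.
Layer-by-layer balance gives σT_s⁴ = (N+1)σT_e⁴, so T_s = 2^¼·309.4 = 367.9 K.

368 K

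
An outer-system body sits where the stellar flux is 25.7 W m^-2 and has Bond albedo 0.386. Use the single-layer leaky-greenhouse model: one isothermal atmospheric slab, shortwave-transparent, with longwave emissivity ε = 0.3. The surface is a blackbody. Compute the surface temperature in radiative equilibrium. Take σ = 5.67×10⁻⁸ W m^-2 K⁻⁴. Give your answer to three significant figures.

The planet radiates to space at T_e = [S(1−α)/(4σ)]^(1/4) = 91.33 K.
The surface balance (absorbed SW + ε·downward IR = σT_s⁴) with T_a⁴ = T_s⁴/2 reduces to T_s = T_e·[2/(2−ε)]^¼ = 95.12 K.

95.1 K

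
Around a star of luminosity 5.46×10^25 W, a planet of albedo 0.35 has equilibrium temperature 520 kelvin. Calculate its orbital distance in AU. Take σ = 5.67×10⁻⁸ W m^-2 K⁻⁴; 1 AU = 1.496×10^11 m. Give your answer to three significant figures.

0.0872 AU

Required flux: S = 4σT⁴/(1−α) = 25510 W m^-2.
S = L/(4πd²) → d = √(L/4πS) = √(5.46×10^25/(4π·25510)) = 1.305×10^10 m = 0.08723 AU.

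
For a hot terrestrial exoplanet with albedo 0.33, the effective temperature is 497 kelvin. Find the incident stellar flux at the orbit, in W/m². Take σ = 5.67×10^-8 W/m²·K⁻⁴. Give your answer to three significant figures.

Invert the energy balance for S: S = 4σT⁴/(1−α).
σT⁴ = 5.67×10⁻⁸·(497)⁴ = 3459 W/m².
S = 4·3459/0.67 = 20650 W/m².

20700 W/m²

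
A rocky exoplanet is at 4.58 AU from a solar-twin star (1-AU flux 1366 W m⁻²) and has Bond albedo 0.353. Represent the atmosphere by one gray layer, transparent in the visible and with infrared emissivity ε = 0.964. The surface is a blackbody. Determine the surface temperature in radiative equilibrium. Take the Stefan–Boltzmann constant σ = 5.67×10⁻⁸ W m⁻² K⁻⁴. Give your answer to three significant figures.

By the inverse-square law, S = 1366/4.58² = 65.12 W m⁻².
The planet radiates to space at T_e = [S(1−α)/(4σ)]^(1/4) = 116.7 K.
Surface balance with a leaky layer gives σT_s⁴ = σT_e⁴·2/(2−ε), so T_s = T_e·[2/(2−0.964)]^(1/4) = 137.6 K.

138 K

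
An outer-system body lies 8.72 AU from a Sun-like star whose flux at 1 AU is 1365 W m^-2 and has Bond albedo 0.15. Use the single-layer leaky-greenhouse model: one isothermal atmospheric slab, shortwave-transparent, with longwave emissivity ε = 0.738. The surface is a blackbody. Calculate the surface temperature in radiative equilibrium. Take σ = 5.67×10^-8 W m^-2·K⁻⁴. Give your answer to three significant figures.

102 K

By the inverse-square law, S = 1365/8.72² = 17.95 W m^-2.
Effective emission temperature (TOA balance): σT_e⁴ = S(1−α)/4 = 3.815 W m^-2 → T_e = 90.57 K.
The surface balance (absorbed SW + ε·downward IR = σT_s⁴) with T_a⁴ = T_s⁴/2 reduces to T_s = T_e·[2/(2−ε)]^¼ = 101.6 K.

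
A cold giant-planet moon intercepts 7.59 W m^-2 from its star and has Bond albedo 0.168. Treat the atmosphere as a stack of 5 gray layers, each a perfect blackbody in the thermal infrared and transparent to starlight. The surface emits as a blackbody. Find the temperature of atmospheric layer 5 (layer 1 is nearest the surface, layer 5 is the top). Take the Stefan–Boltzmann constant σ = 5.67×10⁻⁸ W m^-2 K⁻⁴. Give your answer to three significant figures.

OLR = S(1−α)/4 = 1.579 W m^-2; the top layer radiates at T_e = 72.64 K.
In the N-layer model, layer k (counted from the surface) has T_k = (N+1−k)^(1/4)·T_e.
T_5 = (1)^(1/4)·72.64 = 72.64 K.

72.6 kelvin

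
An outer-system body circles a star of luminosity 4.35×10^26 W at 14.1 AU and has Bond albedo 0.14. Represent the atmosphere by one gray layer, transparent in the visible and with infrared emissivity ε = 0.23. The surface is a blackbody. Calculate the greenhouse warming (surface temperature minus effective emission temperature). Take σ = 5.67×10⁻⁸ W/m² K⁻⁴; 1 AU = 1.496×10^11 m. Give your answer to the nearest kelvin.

2 K

Orbital distance: d = 14.1 AU = 2.109×10^12 m.
S = L/(4πd²) = 7.780 W/m².
At the top of the atmosphere, σT_e⁴ = S(1−α)/4 = 1.673 W/m², giving T_e = 73.70 K.
Surface balance with a leaky layer gives σT_s⁴ = σT_e⁴·2/(2−ε), so T_s = T_e·[2/(2−0.23)]^(1/4) = 75.98 K.
T_s − T_e = 75.98 − 73.70 = 2.286 K.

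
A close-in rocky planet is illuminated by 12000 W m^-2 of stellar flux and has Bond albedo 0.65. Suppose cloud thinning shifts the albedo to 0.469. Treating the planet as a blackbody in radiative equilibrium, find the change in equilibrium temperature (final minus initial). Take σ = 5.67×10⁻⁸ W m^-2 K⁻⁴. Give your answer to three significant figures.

40.5 K

Before: T₁ = [12000·0.35/(4σ)]^(1/4) = 368.9 K.
With α = 0.469, T₂ = 409.4 K.
Change: 409.4 − 368.9 = 40.52 K.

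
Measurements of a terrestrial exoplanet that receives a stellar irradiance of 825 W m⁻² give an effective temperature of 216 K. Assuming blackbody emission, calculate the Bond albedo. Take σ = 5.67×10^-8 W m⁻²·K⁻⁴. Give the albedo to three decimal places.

0.402

From σT⁴ = S(1−α)/4 we invert for α: 1−α = 4σT⁴/S.
4σT⁴ = 4·5.67×10⁻⁸·(216)⁴ = 493.7 W m⁻².
1−α = 493.7/825.0 = 0.5984, so α = 0.4016.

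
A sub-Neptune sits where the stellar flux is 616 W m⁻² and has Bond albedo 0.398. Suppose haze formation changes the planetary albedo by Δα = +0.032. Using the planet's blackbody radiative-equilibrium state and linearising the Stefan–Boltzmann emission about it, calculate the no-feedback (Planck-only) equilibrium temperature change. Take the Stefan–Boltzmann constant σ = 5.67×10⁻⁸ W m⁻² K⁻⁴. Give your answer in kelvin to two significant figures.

-2.7 K

Unperturbed T_e = [616.0·(1−0.398)/(4σ)]^¼ = 201.1 K.
The change in absorbed flux is Δ[S(1−α)/4] = −SΔα/4 = -4.928 W m⁻².
The Planck feedback parameter is 4σT_e³ = 1.844 W m⁻²/K.
Hence the no-feedback warming is ΔF/(4σT_e³) = -2.67 K.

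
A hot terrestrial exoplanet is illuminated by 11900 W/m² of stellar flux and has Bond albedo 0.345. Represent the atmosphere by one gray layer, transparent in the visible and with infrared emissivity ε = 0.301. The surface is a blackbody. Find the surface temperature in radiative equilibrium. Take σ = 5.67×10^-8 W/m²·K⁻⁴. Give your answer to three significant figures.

448 K

The planet radiates to space at T_e = [S(1−α)/(4σ)]^(1/4) = 430.6 K.
Surface balance with a leaky layer gives σT_s⁴ = σT_e⁴·2/(2−ε), so T_s = T_e·[2/(2−0.301)]^(1/4) = 448.5 K.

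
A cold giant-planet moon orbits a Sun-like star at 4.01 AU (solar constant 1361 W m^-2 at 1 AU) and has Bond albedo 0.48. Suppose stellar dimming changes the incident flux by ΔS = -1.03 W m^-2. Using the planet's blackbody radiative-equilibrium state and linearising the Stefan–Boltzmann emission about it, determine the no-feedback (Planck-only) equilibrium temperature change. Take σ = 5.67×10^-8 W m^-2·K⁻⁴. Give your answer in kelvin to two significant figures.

-0.36 kelvin

By the inverse-square law, S = 1361/4.01² = 84.64 W m^-2.
The baseline emission temperature is T_e = 118.0 K.
TOA radiative forcing: ΔF = (1−α)ΔS/4 = 0.52·(-1.03)/4 = -0.1339 W m^-2.
Planck response: λ_P = 4σT_e³ = 4·5.67×10⁻⁸·(118.0)³ = 0.3729 W m^-2/K.
So ΔT₀ = -0.1339/0.3729 = -0.359 K.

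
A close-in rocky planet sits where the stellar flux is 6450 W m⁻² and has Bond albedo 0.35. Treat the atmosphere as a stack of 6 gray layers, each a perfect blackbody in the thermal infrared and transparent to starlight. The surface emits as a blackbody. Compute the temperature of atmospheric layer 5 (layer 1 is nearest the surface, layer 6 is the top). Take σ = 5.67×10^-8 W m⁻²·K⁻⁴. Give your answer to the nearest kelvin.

438 K

OLR = S(1−α)/4 = 1048 W m⁻²; the top layer radiates at T_e = 368.7 K.
In the N-layer model, layer k (counted from the surface) has T_k = (N+1−k)^(1/4)·T_e.
T_5 = (2)^(1/4)·368.7 = 438.5 K.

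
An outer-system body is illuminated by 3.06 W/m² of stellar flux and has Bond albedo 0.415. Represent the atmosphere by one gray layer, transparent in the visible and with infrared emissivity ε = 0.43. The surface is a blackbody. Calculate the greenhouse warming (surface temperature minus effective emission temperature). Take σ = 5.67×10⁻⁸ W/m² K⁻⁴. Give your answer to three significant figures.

Effective emission temperature (TOA balance): σT_e⁴ = S(1−α)/4 = 0.4475 W/m² → T_e = 53.00 K.
Surface balance with a leaky layer gives σT_s⁴ = σT_e⁴·2/(2−ε), so T_s = T_e·[2/(2−0.43)]^(1/4) = 56.31 K.
The atmosphere warms the surface by 3.307 K.

3.31 K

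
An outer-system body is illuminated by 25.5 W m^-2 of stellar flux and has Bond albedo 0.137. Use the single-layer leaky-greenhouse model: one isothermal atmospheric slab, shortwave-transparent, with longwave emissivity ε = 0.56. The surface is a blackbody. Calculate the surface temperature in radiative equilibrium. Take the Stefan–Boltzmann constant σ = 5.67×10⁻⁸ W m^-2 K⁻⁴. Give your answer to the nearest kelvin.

The planet radiates to space at T_e = [S(1−α)/(4σ)]^(1/4) = 99.25 K.
For a single slab of emissivity ε, T_s⁴ = 2T_e⁴/(2−ε); thus T_s = 99.25·(1.389)^(1/4) = 107.7 K.

108 kelvin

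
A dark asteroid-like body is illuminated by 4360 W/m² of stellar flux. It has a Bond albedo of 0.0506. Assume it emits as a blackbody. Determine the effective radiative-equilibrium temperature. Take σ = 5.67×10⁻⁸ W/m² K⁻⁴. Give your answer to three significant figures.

368 K

The planet absorbs (1−α)S over its disc πR² and re-emits over 4πR², so the mean absorbed flux is (1−0.0506)·4360/4 = 1035 W/m².
In equilibrium σT⁴ equals this, so T = 367.6 K.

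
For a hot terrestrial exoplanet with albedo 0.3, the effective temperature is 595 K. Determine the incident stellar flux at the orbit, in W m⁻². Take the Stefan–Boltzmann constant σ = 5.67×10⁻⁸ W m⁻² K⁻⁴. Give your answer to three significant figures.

Invert the energy balance for S: S = 4σT⁴/(1−α).
The emitted flux is σT⁴ = 7106 W m⁻².
S = 4·7106/0.7 = 40610 W m⁻².

40600 W m⁻²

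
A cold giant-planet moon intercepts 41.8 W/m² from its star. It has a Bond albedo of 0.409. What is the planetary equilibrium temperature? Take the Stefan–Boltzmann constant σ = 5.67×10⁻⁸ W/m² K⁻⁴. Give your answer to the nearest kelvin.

Absorbed flux (global mean): S(1−α)/4 = 41.80·0.591/4 = 6.176 W/m².
In equilibrium σT⁴ equals this, so T = 102.2 K.

102 K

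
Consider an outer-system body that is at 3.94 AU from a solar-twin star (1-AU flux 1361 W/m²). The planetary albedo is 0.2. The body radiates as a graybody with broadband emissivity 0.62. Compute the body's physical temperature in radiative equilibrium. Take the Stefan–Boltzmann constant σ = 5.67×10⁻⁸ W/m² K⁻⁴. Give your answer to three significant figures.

By the inverse-square law, S = 1361/3.94² = 87.67 W/m².
Averaging over the sphere, the absorbed flux is S(1−α)/4 = 17.53 W/m².
Equating to εσT⁴ with ε = 0.62: T = (17.53/0.62σ)^(1/4) = 149.4 K.

149 K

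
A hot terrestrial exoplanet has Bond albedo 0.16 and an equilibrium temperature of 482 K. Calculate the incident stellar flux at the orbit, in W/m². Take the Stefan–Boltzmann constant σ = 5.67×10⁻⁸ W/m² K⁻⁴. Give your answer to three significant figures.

Invert the energy balance for S: S = 4σT⁴/(1−α).
The emitted flux is σT⁴ = 3060 W/m².
S = 4·3060/0.84 = 14570 W/m².

14600 W/m²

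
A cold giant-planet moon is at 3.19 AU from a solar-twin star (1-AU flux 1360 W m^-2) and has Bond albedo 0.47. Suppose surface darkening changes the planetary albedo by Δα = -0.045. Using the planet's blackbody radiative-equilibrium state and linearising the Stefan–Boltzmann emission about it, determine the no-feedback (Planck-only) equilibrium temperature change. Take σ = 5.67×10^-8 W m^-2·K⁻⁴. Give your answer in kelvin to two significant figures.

2.8 K

Irradiance scales as 1/d², so S = 1360 W m^-2 × (1/3.19)² = 133.6 W m^-2.
The baseline emission temperature is T_e = 132.9 K.
TOA radiative forcing: ΔF = −S·Δα/4 = −133.6·(-0.045)/4 = 1.504 W m^-2.
The Planck feedback parameter is 4σT_e³ = 0.5328 W m^-2/K.
ΔT₀ = ΔF/λ_P = 1.504/0.5328 = 2.82 K.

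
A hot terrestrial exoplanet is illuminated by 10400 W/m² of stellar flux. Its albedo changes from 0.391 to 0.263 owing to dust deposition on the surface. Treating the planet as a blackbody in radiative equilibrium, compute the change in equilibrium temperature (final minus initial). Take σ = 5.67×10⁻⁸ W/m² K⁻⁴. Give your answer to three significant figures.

20.0 K

Initial: T₁ = [S(1−0.391)/(4σ)]^(1/4) = 408.8 K.
After:  T₂ = [10400·0.737/(4σ)]^(1/4) = 428.8 K.
ΔT = T₂ − T₁ = 19.97 K.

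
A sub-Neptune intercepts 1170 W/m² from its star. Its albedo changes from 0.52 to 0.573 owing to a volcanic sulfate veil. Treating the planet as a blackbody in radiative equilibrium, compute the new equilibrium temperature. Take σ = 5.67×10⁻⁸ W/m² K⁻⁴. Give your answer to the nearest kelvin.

With the new albedo, S(1−α₂)/4 = 124.9 W/m², so T₂ = 216.6 K.

217 kelvin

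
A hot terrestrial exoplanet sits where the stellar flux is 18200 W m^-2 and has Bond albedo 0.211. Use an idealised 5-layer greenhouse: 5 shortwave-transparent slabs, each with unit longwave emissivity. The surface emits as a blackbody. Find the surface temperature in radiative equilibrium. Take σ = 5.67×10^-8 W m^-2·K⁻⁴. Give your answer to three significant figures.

Top-of-atmosphere balance: σT_e⁴ = S(1−α)/4 = 3590 W m^-2 → T_e = 501.6 K.
Layer-by-layer balance gives σT_s⁴ = (N+1)σT_e⁴, so T_s = 6^¼·501.6 = 785.1 K.

785 K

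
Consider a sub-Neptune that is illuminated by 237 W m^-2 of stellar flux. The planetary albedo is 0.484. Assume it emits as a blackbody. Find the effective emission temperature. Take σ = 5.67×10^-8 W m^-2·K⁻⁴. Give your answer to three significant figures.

Averaging over the sphere, the absorbed flux is S(1−α)/4 = 30.57 W m^-2.
Set σT⁴ = 30.57 → T = (30.57/σ)^(1/4) = 152.4 K.

152 K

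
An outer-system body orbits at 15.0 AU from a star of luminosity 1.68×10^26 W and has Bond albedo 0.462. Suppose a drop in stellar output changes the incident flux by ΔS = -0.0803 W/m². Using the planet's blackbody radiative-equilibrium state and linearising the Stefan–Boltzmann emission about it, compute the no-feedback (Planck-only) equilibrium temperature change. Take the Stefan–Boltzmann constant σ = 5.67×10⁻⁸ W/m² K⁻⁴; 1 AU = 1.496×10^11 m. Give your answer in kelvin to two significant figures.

Orbital distance: d = 15.0 AU = 2.244×10^12 m.
Flux at the orbit: S = L/(4πd²) = 1.68×10^26/(4π·(2.24×10^12)²) = 2.655 W/m².
The baseline emission temperature is T_e = 50.10 K.
ΔF = Δ[S(1−α)]/4 = (1−0.462)·-0.0803/4 = -0.01080 W/m².
Linearising σT⁴ gives d(σT⁴)/dT = 4σT_e³ = 0.02851 W/m² per K.
ΔT₀ = ΔF/λ_P = -0.01080/0.02851 = -0.379 K.

-0.38 K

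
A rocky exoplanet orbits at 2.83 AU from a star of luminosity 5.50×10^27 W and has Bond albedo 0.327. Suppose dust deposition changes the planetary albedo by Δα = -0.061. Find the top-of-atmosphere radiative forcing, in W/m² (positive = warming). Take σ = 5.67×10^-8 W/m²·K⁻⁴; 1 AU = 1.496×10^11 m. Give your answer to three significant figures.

37.2 W/m²

d = 2.83 × 1.496×10^11 m = 4.234×10^11 m.
Spreading L over a sphere of radius d: S = 5.50×10^27/(4π·4.23×10^11²) = 2442 W/m².
TOA radiative forcing: ΔF = −S·Δα/4 = −2442·(-0.061)/4 = 37.24 W/m².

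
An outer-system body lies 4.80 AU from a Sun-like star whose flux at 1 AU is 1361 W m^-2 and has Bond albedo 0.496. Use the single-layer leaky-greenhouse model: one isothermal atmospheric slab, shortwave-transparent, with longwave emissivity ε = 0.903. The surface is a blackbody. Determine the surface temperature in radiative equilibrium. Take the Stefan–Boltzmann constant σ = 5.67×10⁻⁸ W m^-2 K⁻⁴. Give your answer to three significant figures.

124 K

By the inverse-square law, S = 1361/4.80² = 59.07 W m^-2.
At the top of the atmosphere, σT_e⁴ = S(1−α)/4 = 7.443 W m^-2, giving T_e = 107.0 K.
Surface balance with a leaky layer gives σT_s⁴ = σT_e⁴·2/(2−ε), so T_s = T_e·[2/(2−0.903)]^(1/4) = 124.4 K.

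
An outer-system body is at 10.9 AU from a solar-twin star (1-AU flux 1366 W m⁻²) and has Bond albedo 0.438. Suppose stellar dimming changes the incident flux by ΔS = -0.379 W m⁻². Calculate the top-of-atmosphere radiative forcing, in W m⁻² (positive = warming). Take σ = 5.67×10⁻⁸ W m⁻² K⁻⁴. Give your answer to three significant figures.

-0.0532 W m⁻²

Irradiance scales as 1/d², so S = 1366 W m⁻² × (1/10.9)² = 11.50 W m⁻².
TOA radiative forcing: ΔF = (1−α)ΔS/4 = 0.562·(-0.379)/4 = -0.05325 W m⁻².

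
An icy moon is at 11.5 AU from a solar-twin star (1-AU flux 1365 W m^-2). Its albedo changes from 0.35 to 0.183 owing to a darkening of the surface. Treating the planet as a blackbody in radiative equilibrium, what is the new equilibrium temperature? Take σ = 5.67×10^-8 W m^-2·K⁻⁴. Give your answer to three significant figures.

Flux at the orbit: S = 1365/(11.5)² = 10.32 W m^-2.
T₂ = [S(1−α₂)/(4σ)]^(1/4) = [10.32·0.817/(4σ)]^(1/4) = 78.09 K.

78.1 K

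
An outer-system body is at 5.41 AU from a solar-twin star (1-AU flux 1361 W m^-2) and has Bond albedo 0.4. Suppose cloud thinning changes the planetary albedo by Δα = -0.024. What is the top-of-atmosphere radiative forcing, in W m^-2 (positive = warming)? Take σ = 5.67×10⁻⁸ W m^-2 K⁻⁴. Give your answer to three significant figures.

By the inverse-square law, S = 1361/5.41² = 46.50 W m^-2.
The change in absorbed flux is Δ[S(1−α)/4] = −SΔα/4 = 0.2790 W m^-2.

0.279 W m^-2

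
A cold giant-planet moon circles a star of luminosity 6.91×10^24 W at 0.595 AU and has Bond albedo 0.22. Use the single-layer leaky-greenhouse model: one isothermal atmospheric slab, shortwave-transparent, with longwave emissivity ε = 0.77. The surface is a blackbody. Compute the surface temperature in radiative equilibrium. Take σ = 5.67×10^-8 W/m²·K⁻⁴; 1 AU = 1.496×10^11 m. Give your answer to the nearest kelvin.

d = 0.595 × 1.496×10^11 m = 8.901×10^10 m.
Spreading L over a sphere of radius d: S = 6.91×10^24/(4π·8.90×10^10²) = 69.40 W/m².
Effective emission temperature (TOA balance): σT_e⁴ = S(1−α)/4 = 13.53 W/m² → T_e = 124.3 K.
Surface balance with a leaky layer gives σT_s⁴ = σT_e⁴·2/(2−ε), so T_s = T_e·[2/(2−0.77)]^(1/4) = 140.4 K.

140 kelvin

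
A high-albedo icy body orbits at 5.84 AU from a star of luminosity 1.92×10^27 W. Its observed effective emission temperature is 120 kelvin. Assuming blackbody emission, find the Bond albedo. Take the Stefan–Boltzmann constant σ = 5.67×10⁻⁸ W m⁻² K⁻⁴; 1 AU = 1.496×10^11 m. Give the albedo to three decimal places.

d = 5.84 × 1.496×10^11 m = 8.737×10^11 m.
S = L/(4πd²) = 200.2 W m⁻².
From σT⁴ = S(1−α)/4 we invert for α: 1−α = 4σT⁴/S.
σT⁴ = 11.76 W m⁻², so 4σT⁴ = 47.03 W m⁻².
1−α = 47.03/200.2 = 0.2349, so α = 0.7651.

0.765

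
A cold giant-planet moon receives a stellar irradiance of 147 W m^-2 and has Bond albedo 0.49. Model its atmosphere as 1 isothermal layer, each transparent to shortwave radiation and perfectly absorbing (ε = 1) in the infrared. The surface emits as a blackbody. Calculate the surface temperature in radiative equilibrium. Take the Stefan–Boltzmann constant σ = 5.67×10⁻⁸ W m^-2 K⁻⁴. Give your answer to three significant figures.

The effective emission temperature is T_e = [S(1−α)/(4σ)]^¼ = 134.8 K.
For an N-layer opaque stack, T_s⁴ = (N+1)T_e⁴, hence T_s = (2)^(1/4)×134.8 K = 160.3 K.

160 K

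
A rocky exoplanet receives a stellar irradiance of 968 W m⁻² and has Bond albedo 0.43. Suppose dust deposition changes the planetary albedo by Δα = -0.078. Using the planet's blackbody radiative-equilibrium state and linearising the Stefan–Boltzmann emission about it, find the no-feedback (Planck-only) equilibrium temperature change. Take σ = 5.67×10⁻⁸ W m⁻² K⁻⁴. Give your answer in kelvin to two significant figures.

7.6 K

The baseline emission temperature is T_e = 222.1 K.
The change in absorbed flux is Δ[S(1−α)/4] = −SΔα/4 = 18.88 W m⁻².
The Planck feedback parameter is 4σT_e³ = 2.484 W m⁻²/K.
ΔT₀ = ΔF/λ_P = 18.88/2.484 = 7.60 K.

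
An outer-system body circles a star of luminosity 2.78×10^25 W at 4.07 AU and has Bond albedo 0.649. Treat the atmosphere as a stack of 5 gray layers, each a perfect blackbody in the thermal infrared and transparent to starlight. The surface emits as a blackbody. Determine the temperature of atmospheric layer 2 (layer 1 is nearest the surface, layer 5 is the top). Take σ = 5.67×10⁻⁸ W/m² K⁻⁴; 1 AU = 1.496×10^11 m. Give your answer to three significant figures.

78.0 K

d = 4.07 × 1.496×10^11 m = 6.089×10^11 m.
Spreading L over a sphere of radius d: S = 2.78×10^25/(4π·6.09×10^11²) = 5.967 W/m².
OLR = S(1−α)/4 = 0.5236 W/m²; the top layer radiates at T_e = 55.13 K.
In the N-layer model, layer k (counted from the surface) has T_k = (N+1−k)^(1/4)·T_e.
With k = 2: T_2 = (5+1−2)^¼·55.13 K = 77.96 K.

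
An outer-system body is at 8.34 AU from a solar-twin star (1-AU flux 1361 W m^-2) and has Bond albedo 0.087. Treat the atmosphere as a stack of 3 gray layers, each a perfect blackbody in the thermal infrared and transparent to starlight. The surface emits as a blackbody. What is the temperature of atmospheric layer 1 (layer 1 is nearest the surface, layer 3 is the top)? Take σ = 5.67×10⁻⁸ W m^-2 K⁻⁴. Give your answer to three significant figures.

124 K

Flux at the orbit: S = 1361/(8.34)² = 19.57 W m^-2.
OLR = S(1−α)/4 = 4.466 W m^-2; the top layer radiates at T_e = 94.21 K.
Each opaque layer satisfies 2T_j⁴ = T_{j−1}⁴ + T_{j+1}⁴, giving T_k⁴ = (N+1−k)T_e⁴.
With k = 1: T_1 = (3+1−1)^¼·94.21 K = 124.0 K.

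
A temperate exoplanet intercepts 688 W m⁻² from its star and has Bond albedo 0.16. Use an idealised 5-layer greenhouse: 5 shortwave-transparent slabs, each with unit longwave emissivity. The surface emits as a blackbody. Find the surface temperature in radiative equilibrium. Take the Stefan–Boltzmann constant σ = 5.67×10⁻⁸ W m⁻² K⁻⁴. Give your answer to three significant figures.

352 kelvin

Top-of-atmosphere balance: σT_e⁴ = S(1−α)/4 = 144.5 W m⁻² → T_e = 224.7 K.
With N = 5 opaque layers, T_s = (N+1)^(1/4)·T_e = 6^(1/4)·224.7 = 351.6 K.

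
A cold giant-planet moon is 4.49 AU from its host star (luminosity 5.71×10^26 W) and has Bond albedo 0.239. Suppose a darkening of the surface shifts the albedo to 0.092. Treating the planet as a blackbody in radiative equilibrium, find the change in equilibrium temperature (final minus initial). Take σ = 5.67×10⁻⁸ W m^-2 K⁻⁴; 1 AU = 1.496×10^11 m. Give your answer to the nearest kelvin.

6 kelvin

d = 4.49 × 1.496×10^11 m = 6.717×10^11 m.
Flux at the orbit: S = L/(4πd²) = 5.71×10^26/(4π·(6.72×10^11)²) = 100.7 W m^-2.
Before: T₁ = [100.7·0.761/(4σ)]^(1/4) = 135.6 K.
After:  T₂ = [100.7·0.908/(4σ)]^(1/4) = 141.7 K.
Change: 141.7 − 135.6 = 6.120 K.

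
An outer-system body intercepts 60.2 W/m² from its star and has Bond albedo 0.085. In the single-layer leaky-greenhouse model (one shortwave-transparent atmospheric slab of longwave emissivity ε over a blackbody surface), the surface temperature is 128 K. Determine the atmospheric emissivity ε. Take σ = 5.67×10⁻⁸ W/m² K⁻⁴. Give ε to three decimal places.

0.190

TOA balance gives T_e = 124.8 K.
Since (2−ε)/2 = (T_e/T_s)⁴ = 0.9048, ε = 0.1905.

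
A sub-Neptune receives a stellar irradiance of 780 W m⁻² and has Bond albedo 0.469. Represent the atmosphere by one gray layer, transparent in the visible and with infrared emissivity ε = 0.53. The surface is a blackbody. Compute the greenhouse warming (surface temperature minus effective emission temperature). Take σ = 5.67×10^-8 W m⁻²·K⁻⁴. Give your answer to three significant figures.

16.5 K

Effective emission temperature (TOA balance): σT_e⁴ = S(1−α)/4 = 103.5 W m⁻² → T_e = 206.7 K.
For a single slab of emissivity ε, T_s⁴ = 2T_e⁴/(2−ε); thus T_s = 206.7·(1.361)^(1/4) = 223.3 K.
The atmosphere warms the surface by 16.54 K.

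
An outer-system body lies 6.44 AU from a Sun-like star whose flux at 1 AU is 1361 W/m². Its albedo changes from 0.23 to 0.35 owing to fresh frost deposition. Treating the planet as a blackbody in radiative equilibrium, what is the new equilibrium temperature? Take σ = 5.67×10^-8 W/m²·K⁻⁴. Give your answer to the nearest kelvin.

Flux at the orbit: S = 1361/(6.44)² = 32.82 W/m².
T₂ = [S(1−α₂)/(4σ)]^(1/4) = [32.82·0.65/(4σ)]^(1/4) = 98.48 K.

98 kelvin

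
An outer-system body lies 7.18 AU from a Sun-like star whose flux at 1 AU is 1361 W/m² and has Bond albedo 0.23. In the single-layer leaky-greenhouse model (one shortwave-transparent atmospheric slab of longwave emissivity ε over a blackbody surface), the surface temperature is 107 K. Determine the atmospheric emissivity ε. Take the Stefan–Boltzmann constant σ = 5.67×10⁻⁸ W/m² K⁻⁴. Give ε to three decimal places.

0.632

Irradiance scales as 1/d², so S = 1361 W/m² × (1/7.18)² = 26.40 W/m².
Effective temperature: T_e = [S(1−α)/(4σ)]^(1/4) = 97.30 K.
T_s⁴ = T_e⁴·2/(2−ε) → ε = 2 − 2(T_e/T_s)⁴ = 2 − 2·(97.30/107)⁴ = 0.6324.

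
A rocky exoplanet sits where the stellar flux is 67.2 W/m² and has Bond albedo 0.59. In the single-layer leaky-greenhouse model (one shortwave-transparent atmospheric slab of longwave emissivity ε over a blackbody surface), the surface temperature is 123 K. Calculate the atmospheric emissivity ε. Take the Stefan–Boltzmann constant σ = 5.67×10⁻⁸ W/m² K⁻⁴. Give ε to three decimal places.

TOA balance gives T_e = 105.0 K.
Since (2−ε)/2 = (T_e/T_s)⁴ = 0.5307, ε = 0.9385.

0.939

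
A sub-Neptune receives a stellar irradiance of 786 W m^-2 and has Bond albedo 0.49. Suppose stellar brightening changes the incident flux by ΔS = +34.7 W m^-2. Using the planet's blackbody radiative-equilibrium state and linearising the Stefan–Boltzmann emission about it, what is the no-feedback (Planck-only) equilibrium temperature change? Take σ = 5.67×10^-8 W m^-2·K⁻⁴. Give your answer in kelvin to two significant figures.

Unperturbed T_e = [786.0·(1−0.49)/(4σ)]^¼ = 205.0 K.
TOA radiative forcing: ΔF = (1−α)ΔS/4 = 0.51·(+34.7)/4 = 4.424 W m^-2.
The Planck feedback parameter is 4σT_e³ = 1.955 W m^-2/K.
So ΔT₀ = 4.424/1.955 = 2.26 K.

2.3 K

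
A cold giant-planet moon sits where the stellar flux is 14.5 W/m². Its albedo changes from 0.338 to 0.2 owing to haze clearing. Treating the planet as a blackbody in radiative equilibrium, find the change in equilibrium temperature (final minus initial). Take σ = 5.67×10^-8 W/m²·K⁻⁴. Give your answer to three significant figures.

3.91 kelvin

Initial: T₁ = [S(1−0.338)/(4σ)]^(1/4) = 80.66 K.
With α = 0.2, T₂ = 84.57 K.
ΔT = T₂ − T₁ = 3.910 K.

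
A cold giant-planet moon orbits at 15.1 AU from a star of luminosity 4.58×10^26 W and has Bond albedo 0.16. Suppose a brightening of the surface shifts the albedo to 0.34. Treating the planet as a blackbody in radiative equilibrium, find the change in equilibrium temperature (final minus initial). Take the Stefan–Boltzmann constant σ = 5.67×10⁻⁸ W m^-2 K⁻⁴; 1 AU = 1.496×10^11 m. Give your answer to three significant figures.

Orbital distance: d = 15.1 AU = 2.259×10^12 m.
Flux at the orbit: S = L/(4πd²) = 4.58×10^26/(4π·(2.26×10^12)²) = 7.142 W m^-2.
With α = 0.16, T₁ = 71.72 K.
Final:   T₂ = [S(1−0.34)/(4σ)]^(1/4) = 67.52 K.
Change: 67.52 − 71.72 = -4.196 K.

-4.20 kelvin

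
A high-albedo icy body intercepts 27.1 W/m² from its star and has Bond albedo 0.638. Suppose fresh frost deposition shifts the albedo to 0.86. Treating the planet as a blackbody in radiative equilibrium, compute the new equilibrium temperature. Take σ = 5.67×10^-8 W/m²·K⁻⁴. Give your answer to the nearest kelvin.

64 K

New equilibrium: T₂ = [(1−0.86)·27.10/(4σ)]^(1/4) = 63.95 K.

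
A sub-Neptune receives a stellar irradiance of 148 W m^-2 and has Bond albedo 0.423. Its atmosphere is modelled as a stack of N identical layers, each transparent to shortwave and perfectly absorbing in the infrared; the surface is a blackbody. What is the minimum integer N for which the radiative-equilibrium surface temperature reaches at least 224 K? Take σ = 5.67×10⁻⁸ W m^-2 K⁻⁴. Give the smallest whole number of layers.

6

The effective emission temperature is T_e = [S(1−α)/(4σ)]^¼ = 139.3 K.
T_s = (N+1)^(1/4)·T_e ≥ 224 K requires N+1 ≥ (T_s/T_e)⁴ = (224/139.3)⁴ = 6.686.
The minimum whole number is N = 6.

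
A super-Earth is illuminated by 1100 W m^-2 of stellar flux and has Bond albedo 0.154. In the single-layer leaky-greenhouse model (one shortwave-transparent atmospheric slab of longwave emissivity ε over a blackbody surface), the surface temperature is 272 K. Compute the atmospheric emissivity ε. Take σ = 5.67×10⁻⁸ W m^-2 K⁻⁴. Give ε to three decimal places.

0.501

Effective temperature: T_e = [S(1−α)/(4σ)]^(1/4) = 253.1 K.
Since (2−ε)/2 = (T_e/T_s)⁴ = 0.7496, ε = 0.5007.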